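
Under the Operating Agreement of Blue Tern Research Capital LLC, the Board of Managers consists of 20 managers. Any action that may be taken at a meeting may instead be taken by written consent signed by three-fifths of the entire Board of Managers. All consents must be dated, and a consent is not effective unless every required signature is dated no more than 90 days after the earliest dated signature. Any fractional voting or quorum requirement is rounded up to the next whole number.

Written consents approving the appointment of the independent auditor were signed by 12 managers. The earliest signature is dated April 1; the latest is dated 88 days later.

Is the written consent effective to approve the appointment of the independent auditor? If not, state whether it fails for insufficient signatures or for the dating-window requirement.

Signatures required: three-fifths of 20 — 3/5 of 20 = 12, so 12 needed; 12 signed. Sufficient.
Dating window: the latest signature is 88 days after the earliest; the limit is 90 days. Within the window.

Effective — both the signature and dating-window requirements are satisfied.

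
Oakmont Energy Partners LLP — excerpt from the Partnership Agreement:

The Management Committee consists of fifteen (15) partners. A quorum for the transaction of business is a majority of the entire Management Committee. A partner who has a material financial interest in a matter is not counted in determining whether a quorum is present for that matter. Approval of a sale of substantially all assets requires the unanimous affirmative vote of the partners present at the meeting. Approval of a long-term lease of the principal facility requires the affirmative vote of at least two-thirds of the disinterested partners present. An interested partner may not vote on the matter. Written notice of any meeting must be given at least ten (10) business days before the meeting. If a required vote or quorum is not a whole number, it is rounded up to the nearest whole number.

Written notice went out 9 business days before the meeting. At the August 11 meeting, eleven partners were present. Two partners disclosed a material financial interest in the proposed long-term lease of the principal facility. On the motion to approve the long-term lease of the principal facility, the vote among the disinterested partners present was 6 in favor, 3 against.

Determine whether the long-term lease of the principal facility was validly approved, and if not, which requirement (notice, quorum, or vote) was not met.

Invalid — notice requirement not satisfied.

Notice: 9 business days given; 10 required (9 < 10). Not satisfied.
Quorum: 11 present, but the 2 interested partners do not count, leaving 9. Quorum is 8. Satisfied.
Vote: the long-term lease of the principal facility requires two-thirds of the disinterested partners present (11 − 2 = 9). 2/3 of 9 = 6, so 6 affirmative votes are needed; 6 voted in favor. Satisfied.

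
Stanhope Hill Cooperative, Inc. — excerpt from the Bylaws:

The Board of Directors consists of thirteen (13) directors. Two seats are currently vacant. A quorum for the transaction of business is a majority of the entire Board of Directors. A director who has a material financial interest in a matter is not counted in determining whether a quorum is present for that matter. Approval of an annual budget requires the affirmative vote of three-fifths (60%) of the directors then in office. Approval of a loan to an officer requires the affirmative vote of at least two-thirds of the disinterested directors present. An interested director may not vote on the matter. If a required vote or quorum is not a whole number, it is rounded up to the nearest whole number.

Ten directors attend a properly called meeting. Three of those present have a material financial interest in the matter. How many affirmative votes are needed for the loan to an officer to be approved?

5

The loan to an officer requires two-thirds of the disinterested directors present (10 − 3 = 7).
2/3 of 7 = 4.67, rounded up to 5.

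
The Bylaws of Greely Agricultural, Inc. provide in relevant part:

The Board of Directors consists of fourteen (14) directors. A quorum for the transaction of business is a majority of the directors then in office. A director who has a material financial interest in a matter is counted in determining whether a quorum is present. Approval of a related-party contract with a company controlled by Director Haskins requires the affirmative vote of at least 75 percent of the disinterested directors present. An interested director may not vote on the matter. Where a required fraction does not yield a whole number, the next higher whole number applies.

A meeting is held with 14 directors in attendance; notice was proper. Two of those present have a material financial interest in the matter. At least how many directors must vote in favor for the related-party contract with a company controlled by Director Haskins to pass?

9

The related-party contract with a company controlled by Director Haskins requires three-fourths of the disinterested directors present (14 − 2 = 12).
3/4 of 12 = 9.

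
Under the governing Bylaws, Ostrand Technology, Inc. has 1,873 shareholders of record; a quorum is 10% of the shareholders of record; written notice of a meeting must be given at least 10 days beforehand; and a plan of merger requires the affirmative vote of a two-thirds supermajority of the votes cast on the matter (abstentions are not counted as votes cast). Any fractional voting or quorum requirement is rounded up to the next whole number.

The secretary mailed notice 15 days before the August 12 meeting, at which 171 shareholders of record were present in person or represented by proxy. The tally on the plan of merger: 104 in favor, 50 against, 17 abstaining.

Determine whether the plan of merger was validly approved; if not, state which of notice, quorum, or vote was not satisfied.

Notice: 15 days given; 10 required. Satisfied.
Quorum: 10% of 1,873 = 187.30, rounded up to 188; 171 present. Not satisfied.
Vote: requires two-thirds of the votes cast (171 − 17 abstaining = 154); 2/3 of 154 = 102.67, rounded up to 103, so 103 needed; 104 in favor. Satisfied.

Invalid — quorum requirement not satisfied.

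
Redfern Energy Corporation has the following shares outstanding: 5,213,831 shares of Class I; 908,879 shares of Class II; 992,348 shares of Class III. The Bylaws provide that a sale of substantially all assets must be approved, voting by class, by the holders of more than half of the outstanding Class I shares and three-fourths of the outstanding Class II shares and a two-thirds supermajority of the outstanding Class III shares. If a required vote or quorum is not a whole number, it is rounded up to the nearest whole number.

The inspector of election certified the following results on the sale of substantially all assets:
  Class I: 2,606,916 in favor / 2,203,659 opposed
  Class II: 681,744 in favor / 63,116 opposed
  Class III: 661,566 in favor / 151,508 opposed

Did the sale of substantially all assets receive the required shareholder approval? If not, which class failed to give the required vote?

Approved — every class gave the required vote.

Class I: a majority of 5213831 is 2606916; 2,606,916 required, 2,606,916 in favor — approved.
Class II: 3/4 of 908879 = 681659.25, rounded up to 681660; 681,660 required, 681,744 in favor — approved.
Class III: 2/3 of 992348 = 661565.33, rounded up to 661566; 661,566 required, 661,566 in favor — approved.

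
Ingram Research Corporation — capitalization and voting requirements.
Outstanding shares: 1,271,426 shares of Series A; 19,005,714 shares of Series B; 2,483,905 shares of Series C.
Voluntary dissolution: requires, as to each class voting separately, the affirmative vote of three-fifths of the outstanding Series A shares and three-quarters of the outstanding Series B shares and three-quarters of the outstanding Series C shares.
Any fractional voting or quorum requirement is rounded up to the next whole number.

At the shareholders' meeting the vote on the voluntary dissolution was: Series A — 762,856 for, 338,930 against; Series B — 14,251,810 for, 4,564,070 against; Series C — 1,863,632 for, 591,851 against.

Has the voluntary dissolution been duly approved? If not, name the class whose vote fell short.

Not approved — the Series B shares did not give the required vote.

Series A: 3/5 of 1271426 = 762855.60, rounded up to 762856; 762,856 required, 762,856 in favor — approved.
Series B: 3/4 of 19005714 = 14254285.50, rounded up to 14254286; 14,254,286 required, 14,251,810 in favor — not approved.
Series C: 3/4 of 2483905 = 1862928.75, rounded up to 1862929; 1,862,929 required, 1,863,632 in favor — approved.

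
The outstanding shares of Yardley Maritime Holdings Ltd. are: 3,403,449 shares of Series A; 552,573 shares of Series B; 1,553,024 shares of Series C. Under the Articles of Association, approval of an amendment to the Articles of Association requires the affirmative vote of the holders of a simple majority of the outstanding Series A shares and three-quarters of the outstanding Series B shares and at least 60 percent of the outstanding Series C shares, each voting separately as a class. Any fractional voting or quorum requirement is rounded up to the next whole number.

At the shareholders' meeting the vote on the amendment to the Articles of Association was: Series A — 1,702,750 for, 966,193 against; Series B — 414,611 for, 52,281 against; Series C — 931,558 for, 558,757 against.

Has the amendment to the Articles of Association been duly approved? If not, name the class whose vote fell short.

Not approved — the Series C shares did not give the required vote.

Series A: a majority of 3403449 is 1701725; 1,701,725 required, 1,702,750 in favor — approved.
Series B: 3/4 of 552573 = 414429.75, rounded up to 414430; 414,430 required, 414,611 in favor — approved.
Series C: 3/5 of 1553024 = 931814.40, rounded up to 931815; 931,815 required, 931,558 in favor — not approved.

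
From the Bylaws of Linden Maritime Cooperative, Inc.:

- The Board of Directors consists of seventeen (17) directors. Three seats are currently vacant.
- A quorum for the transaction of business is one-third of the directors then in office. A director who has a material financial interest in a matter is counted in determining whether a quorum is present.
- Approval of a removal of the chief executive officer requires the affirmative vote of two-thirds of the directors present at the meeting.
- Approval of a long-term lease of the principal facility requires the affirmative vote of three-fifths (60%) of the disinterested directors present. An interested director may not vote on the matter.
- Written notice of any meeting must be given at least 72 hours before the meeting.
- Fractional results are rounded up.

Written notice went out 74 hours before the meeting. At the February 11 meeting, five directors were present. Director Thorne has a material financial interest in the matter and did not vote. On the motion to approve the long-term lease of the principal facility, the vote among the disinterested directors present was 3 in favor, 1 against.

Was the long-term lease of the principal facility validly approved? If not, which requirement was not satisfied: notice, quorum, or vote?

Valid — all requirements satisfied.

Notice: 74 hours given; 72 required (74 ≥ 72). Satisfied.
Quorum: 5 present (interested directors count toward quorum); quorum is 5. Satisfied.
Vote: the long-term lease of the principal facility requires three-fifths of the disinterested directors present (5 − 1 = 4). 3/5 of 4 = 2.40, rounded up to 3, so 3 affirmative votes are needed; 3 voted in favor. Satisfied.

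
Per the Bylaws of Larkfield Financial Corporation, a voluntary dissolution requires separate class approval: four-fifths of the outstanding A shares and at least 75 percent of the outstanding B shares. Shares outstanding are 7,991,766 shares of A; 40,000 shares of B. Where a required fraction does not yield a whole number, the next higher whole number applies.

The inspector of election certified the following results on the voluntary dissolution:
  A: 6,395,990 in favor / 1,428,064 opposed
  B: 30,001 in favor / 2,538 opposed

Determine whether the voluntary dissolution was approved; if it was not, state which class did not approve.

A: 4/5 of 7991766 = 6393412.80, rounded up to 6393413; 6,393,413 required, 6,395,990 in favor — approved.
B: 3/4 of 40000 = 30000; 30,000 required, 30,001 in favor — approved.

Approved — every class gave the required vote.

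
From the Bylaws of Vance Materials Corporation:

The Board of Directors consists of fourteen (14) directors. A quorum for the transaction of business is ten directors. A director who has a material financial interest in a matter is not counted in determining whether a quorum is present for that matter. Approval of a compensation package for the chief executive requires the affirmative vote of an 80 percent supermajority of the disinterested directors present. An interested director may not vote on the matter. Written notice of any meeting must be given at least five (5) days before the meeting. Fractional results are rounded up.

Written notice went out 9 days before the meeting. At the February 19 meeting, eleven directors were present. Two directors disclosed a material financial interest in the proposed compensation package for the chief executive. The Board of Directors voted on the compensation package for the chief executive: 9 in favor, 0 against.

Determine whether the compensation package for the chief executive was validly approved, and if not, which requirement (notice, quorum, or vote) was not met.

Invalid — quorum requirement not satisfied.

Notice: 9 days given; 5 required (9 ≥ 5). Satisfied.
Quorum: 11 present, but the 2 interested directors do not count, leaving 9. Quorum is 10. Not satisfied.
Vote: the compensation package for the chief executive requires four-fifths of the disinterested directors present (11 − 2 = 9). 4/5 of 9 = 7.20, rounded up to 8, so 8 affirmative votes are needed; 9 voted in favor. Satisfied. (Moot — without a quorum no business can be validly transacted.)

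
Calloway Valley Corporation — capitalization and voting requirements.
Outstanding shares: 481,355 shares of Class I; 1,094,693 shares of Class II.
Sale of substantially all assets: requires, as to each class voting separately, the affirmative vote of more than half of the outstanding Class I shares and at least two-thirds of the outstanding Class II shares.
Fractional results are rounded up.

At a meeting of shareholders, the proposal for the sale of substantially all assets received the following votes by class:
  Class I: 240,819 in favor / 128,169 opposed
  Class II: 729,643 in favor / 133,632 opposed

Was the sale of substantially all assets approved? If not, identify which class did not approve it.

Class I: a majority of 481355 is 240678; 240,678 required, 240,819 in favor — approved.
Class II: 2/3 of 1094693 = 729795.33, rounded up to 729796; 729,796 required, 729,643 in favor — not approved.

Not approved — the Class II shares did not give the required vote.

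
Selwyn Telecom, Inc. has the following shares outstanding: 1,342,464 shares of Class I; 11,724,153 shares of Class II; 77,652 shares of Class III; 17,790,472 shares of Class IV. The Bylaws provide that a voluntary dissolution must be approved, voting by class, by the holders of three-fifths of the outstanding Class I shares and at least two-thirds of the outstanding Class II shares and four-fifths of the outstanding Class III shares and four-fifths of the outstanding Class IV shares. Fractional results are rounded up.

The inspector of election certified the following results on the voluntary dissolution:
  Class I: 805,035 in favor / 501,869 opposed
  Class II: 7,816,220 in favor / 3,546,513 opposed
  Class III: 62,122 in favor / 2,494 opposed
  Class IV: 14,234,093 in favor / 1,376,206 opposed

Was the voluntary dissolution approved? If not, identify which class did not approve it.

Class I: 3/5 of 1342464 = 805478.40, rounded up to 805479; 805,479 required, 805,035 in favor — not approved.
Class II: 2/3 of 11724153 = 7816102; 7,816,102 required, 7,816,220 in favor — approved.
Class III: 4/5 of 77652 = 62121.60, rounded up to 62122; 62,122 required, 62,122 in favor — approved.
Class IV: 4/5 of 17790472 = 14232377.60, rounded up to 14232378; 14,232,378 required, 14,234,093 in favor — approved.

Not approved — the Class I shares did not give the required vote.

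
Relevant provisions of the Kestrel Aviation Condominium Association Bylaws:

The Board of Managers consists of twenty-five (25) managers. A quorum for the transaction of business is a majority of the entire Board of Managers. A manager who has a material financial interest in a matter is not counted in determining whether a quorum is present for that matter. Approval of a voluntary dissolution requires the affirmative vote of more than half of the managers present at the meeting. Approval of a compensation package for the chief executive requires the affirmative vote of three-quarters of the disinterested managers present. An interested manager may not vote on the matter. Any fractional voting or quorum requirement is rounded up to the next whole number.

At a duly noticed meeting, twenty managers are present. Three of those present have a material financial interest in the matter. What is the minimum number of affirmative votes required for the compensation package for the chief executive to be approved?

13

The compensation package for the chief executive requires three-fourths of the disinterested managers present (20 − 3 = 17).
3/4 of 17 = 12.75, rounded up to 13.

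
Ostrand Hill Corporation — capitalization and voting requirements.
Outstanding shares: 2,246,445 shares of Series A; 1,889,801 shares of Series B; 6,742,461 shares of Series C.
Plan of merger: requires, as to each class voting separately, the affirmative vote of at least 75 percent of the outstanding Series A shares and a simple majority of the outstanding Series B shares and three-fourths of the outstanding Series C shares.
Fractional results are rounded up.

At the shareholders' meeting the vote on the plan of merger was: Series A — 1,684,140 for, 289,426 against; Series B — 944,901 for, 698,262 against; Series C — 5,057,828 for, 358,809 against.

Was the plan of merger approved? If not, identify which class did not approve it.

Series A: 3/4 of 2246445 = 1684833.75, rounded up to 1684834; 1,684,834 required, 1,684,140 in favor — not approved.
Series B: a majority of 1889801 is 944901; 944,901 required, 944,901 in favor — approved.
Series C: 3/4 of 6742461 = 5056845.75, rounded up to 5056846; 5,056,846 required, 5,057,828 in favor — approved.

Not approved — the Series A shares did not give the required vote.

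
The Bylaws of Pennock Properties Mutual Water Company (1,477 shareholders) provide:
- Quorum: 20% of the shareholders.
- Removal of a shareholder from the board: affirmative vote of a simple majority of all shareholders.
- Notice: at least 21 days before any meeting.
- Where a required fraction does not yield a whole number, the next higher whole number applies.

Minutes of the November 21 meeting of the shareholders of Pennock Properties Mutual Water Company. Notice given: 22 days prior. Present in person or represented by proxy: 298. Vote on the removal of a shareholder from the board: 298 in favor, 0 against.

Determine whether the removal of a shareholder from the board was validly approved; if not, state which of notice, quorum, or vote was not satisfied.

Notice: 22 days given; 21 required. Satisfied.
Quorum: 20% of 1,477 = 295.40, rounded up to 296; 298 present. Satisfied.
Vote: requires a majority of all shareholders (1,477); a majority of 1477 is 739, so 739 needed; 298 in favor. Not satisfied.

Invalid — vote requirement not satisfied.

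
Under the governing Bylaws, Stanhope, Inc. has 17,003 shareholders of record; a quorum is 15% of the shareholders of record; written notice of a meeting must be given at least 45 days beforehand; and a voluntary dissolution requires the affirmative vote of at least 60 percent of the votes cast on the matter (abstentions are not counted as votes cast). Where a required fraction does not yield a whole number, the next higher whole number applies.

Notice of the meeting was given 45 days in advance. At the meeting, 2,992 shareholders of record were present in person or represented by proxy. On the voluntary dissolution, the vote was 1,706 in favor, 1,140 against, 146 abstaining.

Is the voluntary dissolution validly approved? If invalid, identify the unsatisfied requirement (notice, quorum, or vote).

Invalid — vote requirement not satisfied.

Notice: 45 days given; 45 required. Satisfied.
Quorum: 15% of 17,003 = 2,550.45, rounded up to 2,551; 2,992 present. Satisfied.
Vote: requires three-fifths of the votes cast (2,992 − 146 abstaining = 2,846); 3/5 of 2846 = 1707.60, rounded up to 1708, so 1,708 needed; 1,706 in favor. Not satisfied.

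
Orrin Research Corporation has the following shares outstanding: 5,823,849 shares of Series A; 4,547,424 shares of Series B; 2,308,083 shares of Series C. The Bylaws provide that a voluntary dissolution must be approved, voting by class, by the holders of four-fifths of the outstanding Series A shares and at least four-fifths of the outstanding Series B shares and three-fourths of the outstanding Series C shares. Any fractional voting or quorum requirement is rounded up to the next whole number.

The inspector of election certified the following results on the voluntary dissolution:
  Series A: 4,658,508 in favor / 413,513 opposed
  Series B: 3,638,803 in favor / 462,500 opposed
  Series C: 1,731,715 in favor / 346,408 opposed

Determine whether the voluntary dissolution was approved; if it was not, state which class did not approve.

Series A: 4/5 of 5823849 = 4659079.20, rounded up to 4659080; 4,659,080 required, 4,658,508 in favor — not approved.
Series B: 4/5 of 4547424 = 3637939.20, rounded up to 3637940; 3,637,940 required, 3,638,803 in favor — approved.
Series C: 3/4 of 2308083 = 1731062.25, rounded up to 1731063; 1,731,063 required, 1,731,715 in favor — approved.

Not approved — the Series A shares did not give the required vote.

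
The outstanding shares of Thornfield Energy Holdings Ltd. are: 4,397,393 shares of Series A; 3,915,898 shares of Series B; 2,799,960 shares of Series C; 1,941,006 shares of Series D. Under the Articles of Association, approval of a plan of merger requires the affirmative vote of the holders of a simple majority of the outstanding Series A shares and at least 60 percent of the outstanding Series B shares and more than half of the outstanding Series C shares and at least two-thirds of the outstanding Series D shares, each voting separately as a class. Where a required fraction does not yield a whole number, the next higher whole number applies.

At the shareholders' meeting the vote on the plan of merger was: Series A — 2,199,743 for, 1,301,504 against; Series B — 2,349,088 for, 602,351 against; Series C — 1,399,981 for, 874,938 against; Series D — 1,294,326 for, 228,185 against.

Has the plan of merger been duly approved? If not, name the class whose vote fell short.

Series A: a majority of 4397393 is 2198697; 2,198,697 required, 2,199,743 in favor — approved.
Series B: 3/5 of 3915898 = 2349538.80, rounded up to 2349539; 2,349,539 required, 2,349,088 in favor — not approved.
Series C: a majority of 2799960 is 1399981; 1,399,981 required, 1,399,981 in favor — approved.
Series D: 2/3 of 1941006 = 1294004; 1,294,004 required, 1,294,326 in favor — approved.

Not approved — the Series B shares did not give the required vote.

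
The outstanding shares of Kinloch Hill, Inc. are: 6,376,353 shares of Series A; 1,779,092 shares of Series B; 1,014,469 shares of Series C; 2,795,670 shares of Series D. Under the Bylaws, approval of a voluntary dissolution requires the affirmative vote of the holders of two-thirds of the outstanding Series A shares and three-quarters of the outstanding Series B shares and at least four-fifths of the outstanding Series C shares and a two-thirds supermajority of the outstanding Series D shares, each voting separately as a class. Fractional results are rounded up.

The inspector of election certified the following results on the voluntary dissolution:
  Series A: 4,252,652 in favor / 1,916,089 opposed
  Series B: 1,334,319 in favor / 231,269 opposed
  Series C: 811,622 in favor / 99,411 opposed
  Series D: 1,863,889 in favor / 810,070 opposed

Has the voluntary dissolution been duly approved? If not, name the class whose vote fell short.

Approved — every class gave the required vote.

Series A: 2/3 of 6376353 = 4250902; 4,250,902 required, 4,252,652 in favor — approved.
Series B: 3/4 of 1779092 = 1334319; 1,334,319 required, 1,334,319 in favor — approved.
Series C: 4/5 of 1014469 = 811575.20, rounded up to 811576; 811,576 required, 811,622 in favor — approved.
Series D: 2/3 of 2795670 = 1863780; 1,863,780 required, 1,863,889 in favor — approved.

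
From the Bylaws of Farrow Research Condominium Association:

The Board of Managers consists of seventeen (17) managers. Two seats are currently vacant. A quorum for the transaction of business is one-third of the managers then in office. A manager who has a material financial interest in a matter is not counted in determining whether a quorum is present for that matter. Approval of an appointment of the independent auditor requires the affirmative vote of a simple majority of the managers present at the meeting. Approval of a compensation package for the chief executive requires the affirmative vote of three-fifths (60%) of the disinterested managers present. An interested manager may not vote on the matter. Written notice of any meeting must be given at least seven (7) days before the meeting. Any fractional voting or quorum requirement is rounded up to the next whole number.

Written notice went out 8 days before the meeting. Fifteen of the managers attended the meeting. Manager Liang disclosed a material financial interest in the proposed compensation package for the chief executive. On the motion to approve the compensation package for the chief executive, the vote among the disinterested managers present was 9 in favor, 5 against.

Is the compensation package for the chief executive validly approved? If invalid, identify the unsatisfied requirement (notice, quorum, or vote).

Notice: 8 days given; 7 required (8 ≥ 7). Satisfied.
Quorum: 15 present, but the 1 interested manager does not count, leaving 14. Quorum is 5. Satisfied.
Vote: the compensation package for the chief executive requires three-fifths of the disinterested managers present (15 − 1 = 14). 3/5 of 14 = 8.40, rounded up to 9, so 9 affirmative votes are needed; 9 voted in favor. Satisfied.

Valid — all requirements satisfied.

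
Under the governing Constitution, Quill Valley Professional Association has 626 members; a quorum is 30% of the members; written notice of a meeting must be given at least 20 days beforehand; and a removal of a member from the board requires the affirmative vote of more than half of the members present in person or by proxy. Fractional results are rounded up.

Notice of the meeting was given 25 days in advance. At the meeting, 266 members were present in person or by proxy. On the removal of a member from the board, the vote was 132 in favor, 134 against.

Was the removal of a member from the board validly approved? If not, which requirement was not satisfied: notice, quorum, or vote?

Invalid — vote requirement not satisfied.

Notice: 25 days given; 20 required. Satisfied.
Quorum: 30% of 626 = 187.80, rounded up to 188; 266 present. Satisfied.
Vote: requires a majority of those present (266); a majority of 266 is 134, so 134 needed; 132 in favor. Not satisfied.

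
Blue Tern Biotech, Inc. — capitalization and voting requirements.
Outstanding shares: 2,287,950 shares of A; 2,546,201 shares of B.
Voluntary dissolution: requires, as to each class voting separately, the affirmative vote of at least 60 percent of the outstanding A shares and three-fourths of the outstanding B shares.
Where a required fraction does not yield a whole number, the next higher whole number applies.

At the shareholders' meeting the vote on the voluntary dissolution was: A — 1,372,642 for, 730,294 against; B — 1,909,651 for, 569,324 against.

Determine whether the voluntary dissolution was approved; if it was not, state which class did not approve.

A: 3/5 of 2287950 = 1372770; 1,372,770 required, 1,372,642 in favor — not approved.
B: 3/4 of 2546201 = 1909650.75, rounded up to 1909651; 1,909,651 required, 1,909,651 in favor — approved.

Not approved — the A shares did not give the required vote.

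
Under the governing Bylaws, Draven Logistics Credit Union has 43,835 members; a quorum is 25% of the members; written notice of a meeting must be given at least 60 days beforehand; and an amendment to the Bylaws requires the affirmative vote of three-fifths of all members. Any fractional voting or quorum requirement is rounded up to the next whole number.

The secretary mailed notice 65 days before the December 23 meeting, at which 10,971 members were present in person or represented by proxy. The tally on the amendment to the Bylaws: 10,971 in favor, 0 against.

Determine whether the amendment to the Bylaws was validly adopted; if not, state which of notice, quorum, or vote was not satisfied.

Invalid — vote requirement not satisfied.

Notice: 65 days given; 60 required. Satisfied.
Quorum: 25% of 43,835 = 10,958.75, rounded up to 10,959; 10,971 present. Satisfied.
Vote: requires three-fifths of all members (43,835); 3/5 of 43835 = 26301, so 26,301 needed; 10,971 in favor. Not satisfied.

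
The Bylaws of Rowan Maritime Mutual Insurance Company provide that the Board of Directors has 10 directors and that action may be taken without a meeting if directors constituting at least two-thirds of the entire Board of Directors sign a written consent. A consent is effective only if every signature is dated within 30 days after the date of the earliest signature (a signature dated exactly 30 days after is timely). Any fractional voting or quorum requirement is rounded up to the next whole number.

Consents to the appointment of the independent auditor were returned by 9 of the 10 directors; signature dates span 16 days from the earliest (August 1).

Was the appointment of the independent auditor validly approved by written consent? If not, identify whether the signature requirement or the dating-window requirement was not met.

Effective — both the signature and dating-window requirements are satisfied.

Signatures required: at least two-thirds of 10 — 2/3 of 10 = 6.67, rounded up to 7, so 7 needed; 9 signed. Sufficient.
Dating window: the latest signature is 16 days after the earliest; the limit is 30 days. Within the window.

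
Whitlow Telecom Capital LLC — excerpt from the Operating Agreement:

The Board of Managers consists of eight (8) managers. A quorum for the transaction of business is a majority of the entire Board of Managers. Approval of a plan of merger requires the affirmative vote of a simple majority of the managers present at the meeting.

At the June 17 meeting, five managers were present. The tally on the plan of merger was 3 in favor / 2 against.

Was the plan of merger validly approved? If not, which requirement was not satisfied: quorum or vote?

Quorum: 5 present; quorum is 5. Satisfied.
Vote: the plan of merger requires a majority of the managers present (5). A majority of 5 is 3, so 3 affirmative votes are needed; 3 voted in favor. Satisfied.

Valid — all requirements satisfied.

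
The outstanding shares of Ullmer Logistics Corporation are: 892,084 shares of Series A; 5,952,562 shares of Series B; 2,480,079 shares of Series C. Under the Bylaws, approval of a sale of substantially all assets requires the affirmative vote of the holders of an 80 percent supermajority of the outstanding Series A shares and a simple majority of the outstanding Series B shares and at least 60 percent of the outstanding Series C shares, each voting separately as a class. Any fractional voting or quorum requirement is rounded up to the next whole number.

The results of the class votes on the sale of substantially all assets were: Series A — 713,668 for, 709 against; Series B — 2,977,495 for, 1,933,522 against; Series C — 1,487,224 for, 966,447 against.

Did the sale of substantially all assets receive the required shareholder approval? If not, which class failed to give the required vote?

Not approved — the Series C shares did not give the required vote.

Series A: 4/5 of 892084 = 713667.20, rounded up to 713668; 713,668 required, 713,668 in favor — approved.
Series B: a majority of 5952562 is 2976282; 2,976,282 required, 2,977,495 in favor — approved.
Series C: 3/5 of 2480079 = 1488047.40, rounded up to 1488048; 1,488,048 required, 1,487,224 in favor — not approved.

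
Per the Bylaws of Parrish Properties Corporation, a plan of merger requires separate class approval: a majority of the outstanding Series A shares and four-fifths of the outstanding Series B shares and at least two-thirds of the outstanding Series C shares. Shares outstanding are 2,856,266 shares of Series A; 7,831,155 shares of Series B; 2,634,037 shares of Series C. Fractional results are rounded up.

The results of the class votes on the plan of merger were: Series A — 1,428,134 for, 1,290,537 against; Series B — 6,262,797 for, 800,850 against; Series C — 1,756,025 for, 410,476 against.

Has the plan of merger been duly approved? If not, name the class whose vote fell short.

Series A: a majority of 2856266 is 1428134; 1,428,134 required, 1,428,134 in favor — approved.
Series B: 4/5 of 7831155 = 6264924; 6,264,924 required, 6,262,797 in favor — not approved.
Series C: 2/3 of 2634037 = 1756024.67, rounded up to 1756025; 1,756,025 required, 1,756,025 in favor — approved.

Not approved — the Series B shares did not give the required vote.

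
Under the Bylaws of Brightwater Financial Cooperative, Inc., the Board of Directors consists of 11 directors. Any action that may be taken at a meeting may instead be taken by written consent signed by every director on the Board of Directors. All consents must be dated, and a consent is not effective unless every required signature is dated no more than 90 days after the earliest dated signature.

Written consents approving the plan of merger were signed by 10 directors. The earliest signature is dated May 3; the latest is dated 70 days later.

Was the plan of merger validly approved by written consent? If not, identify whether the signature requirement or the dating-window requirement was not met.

Signatures required: every one of 11 — unanimous means all 11, so 11 needed; 10 signed. Insufficient.
Dating window: the latest signature is 70 days after the earliest; the limit is 90 days. Within the window.

Not effective — insufficient signatures.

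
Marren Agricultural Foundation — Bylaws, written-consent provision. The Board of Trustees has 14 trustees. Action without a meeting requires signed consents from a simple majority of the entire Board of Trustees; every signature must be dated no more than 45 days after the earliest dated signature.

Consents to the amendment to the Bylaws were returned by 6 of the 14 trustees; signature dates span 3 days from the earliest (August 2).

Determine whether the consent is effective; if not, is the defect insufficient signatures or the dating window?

Signatures required: a simple majority of 14 — a majority of 14 is 8, so 8 needed; 6 signed. Insufficient.
Dating window: the latest signature is 3 days after the earliest; the limit is 45 days. Within the window.

Not effective — insufficient signatures.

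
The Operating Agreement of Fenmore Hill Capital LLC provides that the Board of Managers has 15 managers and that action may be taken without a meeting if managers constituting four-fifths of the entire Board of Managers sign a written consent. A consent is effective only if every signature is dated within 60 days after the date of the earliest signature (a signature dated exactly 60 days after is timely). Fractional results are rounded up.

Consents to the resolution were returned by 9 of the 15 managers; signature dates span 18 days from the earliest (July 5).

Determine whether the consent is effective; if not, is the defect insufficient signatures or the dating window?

Signatures required: four-fifths of 15 — 4/5 of 15 = 12, so 12 needed; 9 signed. Insufficient.
Dating window: the latest signature is 18 days after the earliest; the limit is 60 days. Within the window.

Not effective — insufficient signatures.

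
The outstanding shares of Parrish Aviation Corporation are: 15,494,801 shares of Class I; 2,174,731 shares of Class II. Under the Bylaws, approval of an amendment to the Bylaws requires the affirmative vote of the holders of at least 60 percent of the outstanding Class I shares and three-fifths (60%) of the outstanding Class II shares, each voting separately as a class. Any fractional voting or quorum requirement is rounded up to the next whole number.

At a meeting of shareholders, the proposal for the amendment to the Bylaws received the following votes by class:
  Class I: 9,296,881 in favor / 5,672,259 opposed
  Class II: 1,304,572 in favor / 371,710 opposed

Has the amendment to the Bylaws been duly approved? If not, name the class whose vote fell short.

Class I: 3/5 of 15494801 = 9296880.60, rounded up to 9296881; 9,296,881 required, 9,296,881 in favor — approved.
Class II: 3/5 of 2174731 = 1304838.60, rounded up to 1304839; 1,304,839 required, 1,304,572 in favor — not approved.

Not approved — the Class II shares did not give the required vote.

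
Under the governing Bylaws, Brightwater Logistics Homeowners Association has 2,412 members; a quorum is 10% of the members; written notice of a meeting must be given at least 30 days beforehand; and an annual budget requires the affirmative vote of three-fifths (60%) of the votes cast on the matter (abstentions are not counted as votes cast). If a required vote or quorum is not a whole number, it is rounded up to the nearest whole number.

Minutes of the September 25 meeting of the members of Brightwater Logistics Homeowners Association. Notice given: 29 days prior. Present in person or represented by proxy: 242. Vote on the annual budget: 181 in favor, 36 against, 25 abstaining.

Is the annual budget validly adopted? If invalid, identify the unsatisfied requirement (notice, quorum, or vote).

Invalid — notice requirement not satisfied.

Notice: 29 days given; 30 required. Not satisfied.
Quorum: 10% of 2,412 = 241.20, rounded up to 242; 242 present. Satisfied.
Vote: requires three-fifths of the votes cast (242 − 25 abstaining = 217); 3/5 of 217 = 130.20, rounded up to 131, so 131 needed; 181 in favor. Satisfied.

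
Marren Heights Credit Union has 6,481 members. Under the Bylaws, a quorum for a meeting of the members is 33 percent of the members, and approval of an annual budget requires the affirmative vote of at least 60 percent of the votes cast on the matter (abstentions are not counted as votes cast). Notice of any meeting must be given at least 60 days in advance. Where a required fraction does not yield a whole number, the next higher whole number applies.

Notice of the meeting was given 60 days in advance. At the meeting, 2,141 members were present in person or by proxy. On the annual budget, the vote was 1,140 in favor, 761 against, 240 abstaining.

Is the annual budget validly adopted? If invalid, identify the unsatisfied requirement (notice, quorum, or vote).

Invalid — vote requirement not satisfied.

Notice: 60 days given; 60 required. Satisfied.
Quorum: 33% of 6,481 = 2,138.73, rounded up to 2,139; 2,141 present. Satisfied.
Vote: requires three-fifths of the votes cast (2,141 − 240 abstaining = 1,901); 3/5 of 1901 = 1140.60, rounded up to 1141, so 1,141 needed; 1,140 in favor. Not satisfied.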